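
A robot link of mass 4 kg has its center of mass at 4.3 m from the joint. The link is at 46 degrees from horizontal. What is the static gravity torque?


tau = m*g*L*cos(angle)
= 4 * 9.81 * 4.3 * cos(46 deg)
= 4 * 9.81 * 4.3 * 0.6947
= 117.2111 Nm


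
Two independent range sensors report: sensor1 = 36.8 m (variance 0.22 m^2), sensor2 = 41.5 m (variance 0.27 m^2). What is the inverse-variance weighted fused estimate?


w1 = (1/var1) / (1/var1 + 1/var2)
   = 4.5455 / (4.5455 + 3.7037) = 0.551
w2 = 1 - w1 = 0.449
fused = w1*s1 + w2*s2 = 20.2776 + 18.6327
= 38.9102 m


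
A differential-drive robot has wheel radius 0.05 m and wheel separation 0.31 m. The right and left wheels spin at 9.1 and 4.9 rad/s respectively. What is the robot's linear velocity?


vR = r*wR = 0.05*9.1 = 0.455 m/s
vL = r*wL = 0.05*4.9 = 0.245 m/s
v = (vR+vL)/2 = 0.35 m/s
omega = (vR-vL)/L = 0.6774 rad/s
linear velocity = 0.35 m/s


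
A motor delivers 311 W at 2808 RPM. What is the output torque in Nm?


omega = 2808 * 2*pi/60 = 294.0531 rad/s
tau = P / omega = 311 / 294.0531
= 1.0576 Nm


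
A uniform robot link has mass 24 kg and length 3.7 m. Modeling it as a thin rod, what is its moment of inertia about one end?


I = (1/3) * m * L^2
= (1/3) * 24 * 3.7^2
= 0.333333 * 24 * 13.69
= 109.52 kg*m^2


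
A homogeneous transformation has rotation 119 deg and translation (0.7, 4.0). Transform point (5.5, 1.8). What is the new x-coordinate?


x' = cos(theta)*px - sin(theta)*py + tx
= -0.4848*5.5 - 0.8746*1.8 + 0.7
= -3.5408


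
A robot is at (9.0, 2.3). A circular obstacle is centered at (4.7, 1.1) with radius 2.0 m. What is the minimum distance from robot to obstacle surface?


center_dist = sqrt((9.0-4.7)^2 + (2.3-1.1)^2)
= sqrt(18.49 + 1.44)
= 4.4643
min_dist = center_dist - radius = 4.4643 - 2.0 = 2.4643 m


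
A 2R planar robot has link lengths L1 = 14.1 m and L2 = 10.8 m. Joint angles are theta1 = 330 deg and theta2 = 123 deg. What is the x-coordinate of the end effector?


Convert angles to radians: theta1 = 5.7596, theta2 = 2.1468
x = L1*cos(theta1) + L2*cos(theta1+theta2)
x = 12.211 + -0.5652
x = 11.6457


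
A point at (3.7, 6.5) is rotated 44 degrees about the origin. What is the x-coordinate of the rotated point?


x' = x*cos(theta) - y*sin(theta)
cos(44 deg) = 0.7193, sin(44 deg) = 0.6947
x' = 3.7 * 0.7193 - 6.5 * 0.6947
= 2.6616 - 4.5153
= -1.8537


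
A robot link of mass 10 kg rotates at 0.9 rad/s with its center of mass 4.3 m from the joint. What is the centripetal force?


F = m * omega^2 * r
= 10 * 0.9^2 * 4.3
= 10 * 0.81 * 4.3
= 34.83 N


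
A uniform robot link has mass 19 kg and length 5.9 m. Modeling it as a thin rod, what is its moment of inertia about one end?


I = (1/3) * m * L^2
= (1/3) * 19 * 5.9^2
= 0.333333 * 19 * 34.81
= 220.4633 kg*m^2


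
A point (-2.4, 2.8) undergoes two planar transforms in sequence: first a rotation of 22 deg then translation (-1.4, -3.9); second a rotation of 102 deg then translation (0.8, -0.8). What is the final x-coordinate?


After transform 1:
x1 = cos(22)*-2.4 - sin(22)*2.8 + -1.4 = -4.6741
y1 = sin(22)*-2.4 + cos(22)*2.8 + -3.9 = -2.2029
After transform 2:
x2 = cos(102)*-4.6741 - sin(102)*-2.2029 + 0.8
= 3.9266


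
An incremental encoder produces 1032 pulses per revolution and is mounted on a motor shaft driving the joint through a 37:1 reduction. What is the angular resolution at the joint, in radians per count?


counts per rev = 1032
effective counts at joint = 1032 * 37 = 38184
resolution = 2*pi / 38184
= 1.6455e-04 rad/count


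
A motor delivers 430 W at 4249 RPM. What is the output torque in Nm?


omega = 4249 * 2*pi/60 = 444.9542 rad/s
tau = P / omega = 430 / 444.9542
= 0.9664 Nm


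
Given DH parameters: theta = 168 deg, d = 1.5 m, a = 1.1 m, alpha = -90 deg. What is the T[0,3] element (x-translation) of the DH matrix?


T[0,3] = a * cos(theta)
= 1.1 * cos(168 deg)
= 1.1 * -0.9781
= -1.076


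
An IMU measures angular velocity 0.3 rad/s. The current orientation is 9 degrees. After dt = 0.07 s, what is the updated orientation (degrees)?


delta_theta = w * dt = 0.3 * 0.07 = 0.021 rad
= 1.2032 deg
theta_new = 9 + 1.2032 = 10.2032 deg


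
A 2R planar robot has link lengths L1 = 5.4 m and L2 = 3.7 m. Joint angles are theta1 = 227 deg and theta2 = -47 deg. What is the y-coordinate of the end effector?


Convert angles to radians: theta1 = 3.9619, theta2 = -0.8203
y = L1*sin(theta1) + L2*sin(theta1+theta2)
y = -3.9493 + 0.0
y = -3.9493


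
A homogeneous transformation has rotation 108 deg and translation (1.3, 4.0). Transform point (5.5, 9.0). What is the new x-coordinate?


x' = cos(theta)*px - sin(theta)*py + tx
= -0.309*5.5 - 0.9511*9.0 + 1.3
= -8.9591


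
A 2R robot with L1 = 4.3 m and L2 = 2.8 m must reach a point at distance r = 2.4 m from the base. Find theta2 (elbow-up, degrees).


cos(theta2) = (r^2 - L1^2 - L2^2) / (2*L1*L2)
cos(theta2) = (5.76 - 18.49 - 7.84) / 24.08
cos(theta2) = -0.854236
theta2 = 148.6754 degrees


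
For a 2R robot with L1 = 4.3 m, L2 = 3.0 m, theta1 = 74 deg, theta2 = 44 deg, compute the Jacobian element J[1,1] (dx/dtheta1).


J[1,1] = -L1*sin(t1) - L2*sin(t1+t2)
= -4.3*sin(74) - 3.0*sin(118)
= -6.7823


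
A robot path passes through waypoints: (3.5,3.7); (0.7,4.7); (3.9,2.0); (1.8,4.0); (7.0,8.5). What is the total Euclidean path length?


Segment lengths:
  seg1 = sqrt((-2.8)^2 + (1.0)^2) = 2.9732
  seg2 = sqrt((3.2)^2 + (-2.7)^2) = 4.1869
  seg3 = sqrt((-2.1)^2 + (2.0)^2) = 2.9
  seg4 = sqrt((5.2)^2 + (4.5)^2) = 6.8768
Total = 16.9369


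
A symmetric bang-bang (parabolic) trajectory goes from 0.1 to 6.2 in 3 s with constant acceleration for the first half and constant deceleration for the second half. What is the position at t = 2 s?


Symmetric rest-to-rest: each phase covers (pf-p0)/2 in time T/2. 0.5*a*(T/2)^2 = (pf-p0)/2 => a = 4*(pf-p0)/T^2
a = 4*(6.2-0.1)/3^2 = 2.7111
t = 2 is in the deceleration phase (t > T/2).
p = pf - 0.5*a*(T-t)^2 = 6.2 - 0.5*2.7111*1^2
= 4.8444


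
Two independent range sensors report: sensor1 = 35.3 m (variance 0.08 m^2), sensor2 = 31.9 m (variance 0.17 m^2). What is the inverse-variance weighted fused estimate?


w1 = (1/var1) / (1/var1 + 1/var2)
   = 12.5 / (12.5 + 5.8824) = 0.68
w2 = 1 - w1 = 0.32
fused = w1*s1 + w2*s2 = 24.004 + 10.208
= 34.212 m


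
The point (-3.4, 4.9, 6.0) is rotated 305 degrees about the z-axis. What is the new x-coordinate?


Rotation about z-axis: x' = x*cos(theta) - y*sin(theta)
= -3.4 * 0.5736 - 4.9 * -0.8192
= 2.0637


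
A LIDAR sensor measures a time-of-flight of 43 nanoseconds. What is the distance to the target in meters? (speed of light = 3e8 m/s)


tof = 43 ns = 4.3e-08 s
dist = c * tof / 2
= 3e8 * 4.3e-08 / 2
= 6.45 m


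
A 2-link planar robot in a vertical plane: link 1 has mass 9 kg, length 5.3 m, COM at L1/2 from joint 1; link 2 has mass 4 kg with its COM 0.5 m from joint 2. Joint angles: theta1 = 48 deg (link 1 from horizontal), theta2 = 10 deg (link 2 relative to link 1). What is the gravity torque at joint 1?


Horizontal distance from joint 1 to link-1 COM:
  x_c1 = (L1/2)*cos(t1) = 2.65 * 0.6691 = 1.7732 m
Horizontal distance from joint 1 to link-2 COM:
  x_c2 = L1*cos(t1) + Lc2*cos(t1+t2)
       = 5.3*0.6691 + 0.5*0.5299 = 3.8114 m
tau1 = m1*g*x_c1 + m2*g*x_c2
     = 9*9.81*1.7732 + 4*9.81*3.8114
     = 156.5555 + 149.5574
     = 306.1129 Nm


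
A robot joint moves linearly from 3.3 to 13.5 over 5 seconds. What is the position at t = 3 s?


s = t/T = 3/5 = 0.6
p(t) = p0 + (pf-p0)*s
= 3.3 + (13.5 - 3.3) * 0.6
= 9.42


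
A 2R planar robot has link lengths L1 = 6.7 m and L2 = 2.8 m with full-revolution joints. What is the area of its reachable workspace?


r_max = L1 + L2 = 9.5 m
r_min = |L1 - L2| = 3.9 m
Area = pi*(r_max^2 - r_min^2)
= pi*(90.25 - 15.21)
= pi * 75.04
= 235.7451 m^2


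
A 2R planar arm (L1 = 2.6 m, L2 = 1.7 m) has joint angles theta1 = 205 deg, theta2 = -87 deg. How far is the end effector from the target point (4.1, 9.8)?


End effector via forward kinematics:
x = L1*cos(t1) + L2*cos(t1+t2) = -3.1545
y = L1*sin(t1) + L2*sin(t1+t2) = 0.4022
Distance to target:
d = sqrt((4.1 - -3.1545)^2 + (9.8 - 0.4022)^2)
= sqrt(52.6278 + 88.3186)
= 11.8721 m


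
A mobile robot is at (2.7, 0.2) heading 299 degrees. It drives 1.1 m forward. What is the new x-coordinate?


x_new = x0 + d*cos(theta)
= 2.7 + 1.1*cos(299)
= 2.7 + 0.5333
= 3.2333


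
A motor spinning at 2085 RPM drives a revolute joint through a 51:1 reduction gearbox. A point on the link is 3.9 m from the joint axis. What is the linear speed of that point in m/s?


omega_motor = 2085 * 2*pi/60 = 218.3407 rad/s
omega_joint = omega_motor / 51 = 4.2812 rad/s
v = omega_joint * r = 4.2812 * 3.9
= 16.6966 m/s


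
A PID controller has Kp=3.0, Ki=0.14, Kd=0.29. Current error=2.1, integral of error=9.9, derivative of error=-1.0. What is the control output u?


u = Kp*e + Ki*int(e) + Kd*de/dt
= 3.0*2.1 + 0.14*9.9 + 0.29*(-1.0)
= 6.3 + 1.386 + -0.29
= 7.396


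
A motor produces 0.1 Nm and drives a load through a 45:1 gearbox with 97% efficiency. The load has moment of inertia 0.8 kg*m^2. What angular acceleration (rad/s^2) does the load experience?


tau_out = tau_motor * N * eta
= 0.1 * 45 * 0.97 = 4.365 Nm
alpha = tau_out / I = 4.365 / 0.8
= 5.4562 rad/s^2


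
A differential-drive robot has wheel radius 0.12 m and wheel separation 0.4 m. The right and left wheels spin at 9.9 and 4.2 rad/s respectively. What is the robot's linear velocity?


vR = r*wR = 0.12*9.9 = 1.188 m/s
vL = r*wL = 0.12*4.2 = 0.504 m/s
v = (vR+vL)/2 = 0.846 m/s
omega = (vR-vL)/L = 1.71 rad/s
linear velocity = 0.846 m/s


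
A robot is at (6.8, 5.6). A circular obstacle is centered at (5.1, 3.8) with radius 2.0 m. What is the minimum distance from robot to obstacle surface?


center_dist = sqrt((6.8-5.1)^2 + (5.6-3.8)^2)
= sqrt(2.89 + 3.24)
= 2.4759
min_dist = center_dist - radius = 2.4759 - 2.0 = 0.4759 m


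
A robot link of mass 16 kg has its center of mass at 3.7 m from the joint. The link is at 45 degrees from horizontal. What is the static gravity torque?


tau = m*g*L*cos(angle)
= 16 * 9.81 * 3.7 * cos(45 deg)
= 16 * 9.81 * 3.7 * 0.7071
= 410.6537 Nm


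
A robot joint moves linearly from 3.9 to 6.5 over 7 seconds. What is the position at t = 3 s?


s = t/T = 3/7 = 0.4286
p(t) = p0 + (pf-p0)*s
= 3.9 + (6.5 - 3.9) * 0.4286
= 5.0143


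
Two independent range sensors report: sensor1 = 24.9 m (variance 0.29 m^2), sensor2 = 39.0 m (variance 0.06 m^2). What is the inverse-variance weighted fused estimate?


w1 = (1/var1) / (1/var1 + 1/var2)
   = 3.4483 / (3.4483 + 16.6667) = 0.1714
w2 = 1 - w1 = 0.8286
fused = w1*s1 + w2*s2 = 4.2686 + 32.3143
= 36.5829 m


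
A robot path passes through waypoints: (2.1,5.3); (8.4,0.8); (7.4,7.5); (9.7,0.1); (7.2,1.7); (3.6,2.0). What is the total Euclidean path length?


Segment lengths:
  seg1 = sqrt((6.3)^2 + (-4.5)^2) = 7.7421
  seg2 = sqrt((-1.0)^2 + (6.7)^2) = 6.7742
  seg3 = sqrt((2.3)^2 + (-7.4)^2) = 7.7492
  seg4 = sqrt((-2.5)^2 + (1.6)^2) = 2.9682
  seg5 = sqrt((-3.6)^2 + (0.3)^2) = 3.6125
Total = 28.8461


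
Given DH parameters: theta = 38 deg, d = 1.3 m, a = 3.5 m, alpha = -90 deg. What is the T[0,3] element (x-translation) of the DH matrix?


T[0,3] = a * cos(theta)
= 3.5 * cos(38 deg)
= 3.5 * 0.788
= 2.758


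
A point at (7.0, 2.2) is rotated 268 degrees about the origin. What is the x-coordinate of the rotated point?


x' = x*cos(theta) - y*sin(theta)
cos(268 deg) = -0.0349, sin(268 deg) = -0.9994
x' = 7.0 * -0.0349 - 2.2 * -0.9994
= -0.2443 - -2.1987
= 1.9544


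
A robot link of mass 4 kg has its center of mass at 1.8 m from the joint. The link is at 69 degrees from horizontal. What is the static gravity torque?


tau = m*g*L*cos(angle)
= 4 * 9.81 * 1.8 * cos(69 deg)
= 4 * 9.81 * 1.8 * 0.3584
= 25.3122 Nm


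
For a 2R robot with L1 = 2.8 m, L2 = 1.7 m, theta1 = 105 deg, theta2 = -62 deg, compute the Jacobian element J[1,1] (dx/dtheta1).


J[1,1] = -L1*sin(t1) - L2*sin(t1+t2)
= -2.8*sin(105) - 1.7*sin(43)
= -3.864


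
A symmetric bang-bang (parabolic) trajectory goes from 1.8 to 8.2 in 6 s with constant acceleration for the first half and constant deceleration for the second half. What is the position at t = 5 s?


Symmetric rest-to-rest: each phase covers (pf-p0)/2 in time T/2. 0.5*a*(T/2)^2 = (pf-p0)/2 => a = 4*(pf-p0)/T^2
a = 4*(8.2-1.8)/6^2 = 0.7111
t = 5 is in the deceleration phase (t > T/2).
p = pf - 0.5*a*(T-t)^2 = 8.2 - 0.5*0.7111*1^2
= 7.8444


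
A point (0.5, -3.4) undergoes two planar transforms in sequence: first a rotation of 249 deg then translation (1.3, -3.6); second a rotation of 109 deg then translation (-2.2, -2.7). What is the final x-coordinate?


After transform 1:
x1 = cos(249)*0.5 - sin(249)*-3.4 + 1.3 = -2.0534
y1 = sin(249)*0.5 + cos(249)*-3.4 + -3.6 = -2.8483
After transform 2:
x2 = cos(109)*-2.0534 - sin(109)*-2.8483 + -2.2
= 1.1617


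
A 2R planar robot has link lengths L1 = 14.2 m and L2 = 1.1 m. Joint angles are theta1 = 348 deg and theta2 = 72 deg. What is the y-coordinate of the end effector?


Convert angles to radians: theta1 = 6.0737, theta2 = 1.2566
y = L1*sin(theta1) + L2*sin(theta1+theta2)
y = -2.9523 + 0.9526
y = -1.9997


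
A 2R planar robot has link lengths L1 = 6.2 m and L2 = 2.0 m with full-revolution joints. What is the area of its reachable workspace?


r_max = L1 + L2 = 8.2 m
r_min = |L1 - L2| = 4.2 m
Area = pi*(r_max^2 - r_min^2)
= pi*(67.24 - 17.64)
= pi * 49.6
= 155.823 m^2


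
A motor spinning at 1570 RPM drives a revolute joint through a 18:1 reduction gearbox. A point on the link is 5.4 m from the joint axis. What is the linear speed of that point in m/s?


omega_motor = 1570 * 2*pi/60 = 164.41 rad/s
omega_joint = omega_motor / 18 = 9.1339 rad/s
v = omega_joint * r = 9.1339 * 5.4
= 49.323 m/s


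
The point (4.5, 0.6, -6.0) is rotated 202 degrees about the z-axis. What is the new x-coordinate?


Rotation about z-axis: x' = x*cos(theta) - y*sin(theta)
= 4.5 * -0.9272 - 0.6 * -0.3746
= -3.9476


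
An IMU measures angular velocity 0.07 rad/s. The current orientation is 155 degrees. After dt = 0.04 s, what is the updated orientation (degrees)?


delta_theta = w * dt = 0.07 * 0.04 = 0.0028 rad
= 0.1604 deg
theta_new = 155 + 0.1604 = 155.1604 deg


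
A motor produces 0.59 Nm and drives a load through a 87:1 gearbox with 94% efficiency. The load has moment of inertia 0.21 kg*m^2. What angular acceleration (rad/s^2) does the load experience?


tau_out = tau_motor * N * eta
= 0.59 * 87 * 0.94 = 48.2502 Nm
alpha = tau_out / I = 48.2502 / 0.21
= 229.7629 rad/s^2


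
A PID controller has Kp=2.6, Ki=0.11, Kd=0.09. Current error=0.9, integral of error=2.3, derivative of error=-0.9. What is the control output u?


u = Kp*e + Ki*int(e) + Kd*de/dt
= 2.6*0.9 + 0.11*2.3 + 0.09*(-0.9)
= 2.34 + 0.253 + -0.081
= 2.512


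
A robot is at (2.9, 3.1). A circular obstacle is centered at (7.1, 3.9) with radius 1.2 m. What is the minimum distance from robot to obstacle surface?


center_dist = sqrt((2.9-7.1)^2 + (3.1-3.9)^2)
= sqrt(17.64 + 0.64)
= 4.2755
min_dist = center_dist - radius = 4.2755 - 1.2 = 3.0755 m


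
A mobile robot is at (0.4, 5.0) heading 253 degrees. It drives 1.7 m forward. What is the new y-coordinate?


y_new = y0 + d*sin(theta)
= 5.0 + 1.7*sin(253)
= 5.0 + -1.6257
= 3.3743


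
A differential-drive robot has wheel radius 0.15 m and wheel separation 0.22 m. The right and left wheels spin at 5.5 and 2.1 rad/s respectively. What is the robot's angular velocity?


vR = r*wR = 0.15*5.5 = 0.825 m/s
vL = r*wL = 0.15*2.1 = 0.315 m/s
v = (vR+vL)/2 = 0.57 m/s
omega = (vR-vL)/L = 2.3182 rad/s
angular velocity = 2.3182 rad/s


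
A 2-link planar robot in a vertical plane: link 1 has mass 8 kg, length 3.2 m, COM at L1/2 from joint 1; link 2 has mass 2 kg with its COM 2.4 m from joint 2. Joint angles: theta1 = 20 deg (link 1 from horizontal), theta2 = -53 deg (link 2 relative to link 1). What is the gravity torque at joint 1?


Horizontal distance from joint 1 to link-1 COM:
  x_c1 = (L1/2)*cos(t1) = 1.6 * 0.9397 = 1.5035 m
Horizontal distance from joint 1 to link-2 COM:
  x_c2 = L1*cos(t1) + Lc2*cos(t1+t2)
       = 3.2*0.9397 + 2.4*0.8387 = 5.0198 m
tau1 = m1*g*x_c1 + m2*g*x_c2
     = 8*9.81*1.5035 + 2*9.81*5.0198
     = 117.9953 + 98.489
     = 216.4843 Nm


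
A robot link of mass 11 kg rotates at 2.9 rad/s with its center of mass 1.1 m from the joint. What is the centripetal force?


F = m * omega^2 * r
= 11 * 2.9^2 * 1.1
= 11 * 8.41 * 1.1
= 101.761 N


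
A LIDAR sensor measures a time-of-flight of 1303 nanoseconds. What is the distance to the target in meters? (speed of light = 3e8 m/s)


tof = 1303 ns = 1.303e-06 s
dist = c * tof / 2
= 3e8 * 1.303e-06 / 2
= 195.45 m


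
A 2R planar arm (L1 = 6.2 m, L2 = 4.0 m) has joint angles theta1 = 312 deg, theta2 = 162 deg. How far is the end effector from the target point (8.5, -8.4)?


End effector via forward kinematics:
x = L1*cos(t1) + L2*cos(t1+t2) = 2.5217
y = L1*sin(t1) + L2*sin(t1+t2) = -0.9533
Distance to target:
d = sqrt((8.5 - 2.5217)^2 + (-8.4 - -0.9533)^2)
= sqrt(35.7405 + 55.4531)
= 9.5495 m


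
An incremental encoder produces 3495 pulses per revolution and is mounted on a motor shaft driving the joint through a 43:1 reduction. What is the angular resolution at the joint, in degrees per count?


counts per rev = 3495
effective counts at joint = 3495 * 43 = 150285
resolution = 360 / 150285
= 0.0024 deg/count


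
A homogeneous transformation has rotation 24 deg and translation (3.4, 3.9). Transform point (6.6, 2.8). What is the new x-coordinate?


x' = cos(theta)*px - sin(theta)*py + tx
= 0.9135*6.6 - 0.4067*2.8 + 3.4
= 8.2905


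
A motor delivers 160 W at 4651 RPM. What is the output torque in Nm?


omega = 4651 * 2*pi/60 = 487.0516 rad/s
tau = P / omega = 160 / 487.0516
= 0.3285 Nm


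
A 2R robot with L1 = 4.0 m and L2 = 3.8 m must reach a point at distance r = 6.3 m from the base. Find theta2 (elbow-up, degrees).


cos(theta2) = (r^2 - L1^2 - L2^2) / (2*L1*L2)
cos(theta2) = (39.69 - 16.0 - 14.44) / 30.4
cos(theta2) = 0.304276
theta2 = 72.2854 degrees


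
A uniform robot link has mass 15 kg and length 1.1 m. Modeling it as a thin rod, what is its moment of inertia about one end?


I = (1/3) * m * L^2
= (1/3) * 15 * 1.1^2
= 0.333333 * 15 * 1.21
= 6.05 kg*m^2


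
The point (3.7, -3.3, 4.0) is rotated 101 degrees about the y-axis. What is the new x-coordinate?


Rotation about y-axis: x' = x*cos(theta) + z*sin(theta)
= 3.7 * -0.1908 + 4.0 * 0.9816
= 3.2205


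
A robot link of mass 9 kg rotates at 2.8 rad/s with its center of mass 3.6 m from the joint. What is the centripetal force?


F = m * omega^2 * r
= 9 * 2.8^2 * 3.6
= 9 * 7.84 * 3.6
= 254.016 N


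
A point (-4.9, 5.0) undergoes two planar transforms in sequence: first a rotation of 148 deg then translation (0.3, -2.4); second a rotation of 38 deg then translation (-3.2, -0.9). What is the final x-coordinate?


After transform 1:
x1 = cos(148)*-4.9 - sin(148)*5.0 + 0.3 = 1.8058
y1 = sin(148)*-4.9 + cos(148)*5.0 + -2.4 = -9.2368
After transform 2:
x2 = cos(38)*1.8058 - sin(38)*-9.2368 + -3.2
= 3.9098


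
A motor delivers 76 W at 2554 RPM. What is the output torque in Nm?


omega = 2554 * 2*pi/60 = 267.4543 rad/s
tau = P / omega = 76 / 267.4543
= 0.2842 Nm


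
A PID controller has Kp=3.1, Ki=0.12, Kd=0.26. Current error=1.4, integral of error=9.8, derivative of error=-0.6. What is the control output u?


u = Kp*e + Ki*int(e) + Kd*de/dt
= 3.1*1.4 + 0.12*9.8 + 0.26*(-0.6)
= 4.34 + 1.176 + -0.156
= 5.36


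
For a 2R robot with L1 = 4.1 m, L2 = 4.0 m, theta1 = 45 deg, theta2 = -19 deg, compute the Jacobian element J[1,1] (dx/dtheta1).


J[1,1] = -L1*sin(t1) - L2*sin(t1+t2)
= -4.1*sin(45) - 4.0*sin(26)
= -4.6526


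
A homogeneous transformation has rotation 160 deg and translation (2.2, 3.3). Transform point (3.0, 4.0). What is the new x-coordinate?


x' = cos(theta)*px - sin(theta)*py + tx
= -0.9397*3.0 - 0.342*4.0 + 2.2
= -1.9872


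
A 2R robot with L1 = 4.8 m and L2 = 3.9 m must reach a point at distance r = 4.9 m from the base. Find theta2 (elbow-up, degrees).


cos(theta2) = (r^2 - L1^2 - L2^2) / (2*L1*L2)
cos(theta2) = (24.01 - 23.04 - 15.21) / 37.44
cos(theta2) = -0.380342
theta2 = 112.3549 degrees


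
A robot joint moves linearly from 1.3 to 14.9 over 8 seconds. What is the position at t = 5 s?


s = t/T = 5/8 = 0.625
p(t) = p0 + (pf-p0)*s
= 1.3 + (14.9 - 1.3) * 0.625
= 9.8


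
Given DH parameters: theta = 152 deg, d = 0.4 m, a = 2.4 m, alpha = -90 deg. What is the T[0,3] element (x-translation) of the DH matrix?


T[0,3] = a * cos(theta)
= 2.4 * cos(152 deg)
= 2.4 * -0.8829
= -2.1191


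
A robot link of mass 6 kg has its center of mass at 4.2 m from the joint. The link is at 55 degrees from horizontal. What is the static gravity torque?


tau = m*g*L*cos(angle)
= 6 * 9.81 * 4.2 * cos(55 deg)
= 6 * 9.81 * 4.2 * 0.5736
= 141.795 Nm


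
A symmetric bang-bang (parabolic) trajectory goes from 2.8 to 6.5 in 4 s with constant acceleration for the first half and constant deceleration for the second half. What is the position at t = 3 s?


Symmetric rest-to-rest: each phase covers (pf-p0)/2 in time T/2. 0.5*a*(T/2)^2 = (pf-p0)/2 => a = 4*(pf-p0)/T^2
a = 4*(6.5-2.8)/4^2 = 0.925
t = 3 is in the deceleration phase (t > T/2).
p = pf - 0.5*a*(T-t)^2 = 6.5 - 0.5*0.925*1^2
= 6.0375


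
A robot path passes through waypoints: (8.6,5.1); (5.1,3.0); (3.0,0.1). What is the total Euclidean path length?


Segment lengths:
  seg1 = sqrt((-3.5)^2 + (-2.1)^2) = 4.0817
  seg2 = sqrt((-2.1)^2 + (-2.9)^2) = 3.5805
Total = 7.6622


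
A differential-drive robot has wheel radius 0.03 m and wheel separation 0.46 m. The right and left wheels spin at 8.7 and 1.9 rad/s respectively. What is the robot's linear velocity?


vR = r*wR = 0.03*8.7 = 0.261 m/s
vL = r*wL = 0.03*1.9 = 0.057 m/s
v = (vR+vL)/2 = 0.159 m/s
omega = (vR-vL)/L = 0.4435 rad/s
linear velocity = 0.159 m/s


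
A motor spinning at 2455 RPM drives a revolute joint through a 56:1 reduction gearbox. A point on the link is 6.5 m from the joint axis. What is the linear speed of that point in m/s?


omega_motor = 2455 * 2*pi/60 = 257.087 rad/s
omega_joint = omega_motor / 56 = 4.5908 rad/s
v = omega_joint * r = 4.5908 * 6.5
= 29.8405 m/s


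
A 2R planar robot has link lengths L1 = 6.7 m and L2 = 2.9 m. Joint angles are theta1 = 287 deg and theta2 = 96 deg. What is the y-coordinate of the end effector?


Convert angles to radians: theta1 = 5.0091, theta2 = 1.6755
y = L1*sin(theta1) + L2*sin(theta1+theta2)
y = -6.4072 + 1.1331
y = -5.2741


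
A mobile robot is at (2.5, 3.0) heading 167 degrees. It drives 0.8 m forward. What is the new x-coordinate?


x_new = x0 + d*cos(theta)
= 2.5 + 0.8*cos(167)
= 2.5 + -0.7795
= 1.7205


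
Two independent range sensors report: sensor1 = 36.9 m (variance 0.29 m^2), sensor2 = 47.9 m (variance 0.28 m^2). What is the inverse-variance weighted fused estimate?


w1 = (1/var1) / (1/var1 + 1/var2)
   = 3.4483 / (3.4483 + 3.5714) = 0.4912
w2 = 1 - w1 = 0.5088
fused = w1*s1 + w2*s2 = 18.1263 + 24.3702
= 42.4965 m


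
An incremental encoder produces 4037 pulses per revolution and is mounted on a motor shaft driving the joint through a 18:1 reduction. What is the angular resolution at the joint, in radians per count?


counts per rev = 4037
effective counts at joint = 4037 * 18 = 72666
resolution = 2*pi / 72666
= 8.6467e-05 rad/count


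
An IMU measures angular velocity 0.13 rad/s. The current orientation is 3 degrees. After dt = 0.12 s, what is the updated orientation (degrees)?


delta_theta = w * dt = 0.13 * 0.12 = 0.0156 rad
= 0.8938 deg
theta_new = 3 + 0.8938 = 3.8938 deg


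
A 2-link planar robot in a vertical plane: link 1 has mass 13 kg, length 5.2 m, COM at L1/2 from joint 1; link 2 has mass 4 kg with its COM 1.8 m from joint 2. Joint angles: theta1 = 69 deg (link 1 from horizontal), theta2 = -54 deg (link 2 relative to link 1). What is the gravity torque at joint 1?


Horizontal distance from joint 1 to link-1 COM:
  x_c1 = (L1/2)*cos(t1) = 2.6 * 0.3584 = 0.9318 m
Horizontal distance from joint 1 to link-2 COM:
  x_c2 = L1*cos(t1) + Lc2*cos(t1+t2)
       = 5.2*0.3584 + 1.8*0.9659 = 3.6022 m
tau1 = m1*g*x_c1 + m2*g*x_c2
     = 13*9.81*0.9318 + 4*9.81*3.6022
     = 118.8269 + 141.3495
     = 260.1765 Nm


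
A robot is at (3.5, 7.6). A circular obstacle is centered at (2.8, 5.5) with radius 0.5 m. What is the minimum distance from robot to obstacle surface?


center_dist = sqrt((3.5-2.8)^2 + (7.6-5.5)^2)
= sqrt(0.49 + 4.41)
= 2.2136
min_dist = center_dist - radius = 2.2136 - 0.5 = 1.7136 m


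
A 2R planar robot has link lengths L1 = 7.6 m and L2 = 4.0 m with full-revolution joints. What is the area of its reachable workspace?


r_max = L1 + L2 = 11.6 m
r_min = |L1 - L2| = 3.6 m
Area = pi*(r_max^2 - r_min^2)
= pi*(134.56 - 12.96)
= pi * 121.6
= 382.0177 m^2


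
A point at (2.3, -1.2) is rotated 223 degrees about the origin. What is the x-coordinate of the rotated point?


x' = x*cos(theta) - y*sin(theta)
cos(223 deg) = -0.7314, sin(223 deg) = -0.682
x' = 2.3 * -0.7314 - -1.2 * -0.682
= -1.6821 - 0.8184
= -2.5005


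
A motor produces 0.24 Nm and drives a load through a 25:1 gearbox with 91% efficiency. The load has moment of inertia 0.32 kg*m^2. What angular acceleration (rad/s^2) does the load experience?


tau_out = tau_motor * N * eta
= 0.24 * 25 * 0.91 = 5.46 Nm
alpha = tau_out / I = 5.46 / 0.32
= 17.0625 rad/s^2


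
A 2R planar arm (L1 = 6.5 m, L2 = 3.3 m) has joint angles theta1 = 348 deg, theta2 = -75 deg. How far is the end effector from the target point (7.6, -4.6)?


End effector via forward kinematics:
x = L1*cos(t1) + L2*cos(t1+t2) = 6.5307
y = L1*sin(t1) + L2*sin(t1+t2) = -4.6469
Distance to target:
d = sqrt((7.6 - 6.5307)^2 + (-4.6 - -4.6469)^2)
= sqrt(1.1435 + 0.0022)
= 1.0704 m


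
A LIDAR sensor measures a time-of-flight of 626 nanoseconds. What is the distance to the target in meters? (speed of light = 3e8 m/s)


tof = 626 ns = 6.26e-07 s
dist = c * tof / 2
= 3e8 * 6.26e-07 / 2
= 93.9 m


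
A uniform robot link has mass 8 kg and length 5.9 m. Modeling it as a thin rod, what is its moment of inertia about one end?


I = (1/3) * m * L^2
= (1/3) * 8 * 5.9^2
= 0.333333 * 8 * 34.81
= 92.8267 kg*m^2


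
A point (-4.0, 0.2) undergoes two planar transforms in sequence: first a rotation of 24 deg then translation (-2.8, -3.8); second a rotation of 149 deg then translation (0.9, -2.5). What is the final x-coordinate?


After transform 1:
x1 = cos(24)*-4.0 - sin(24)*0.2 + -2.8 = -6.5355
y1 = sin(24)*-4.0 + cos(24)*0.2 + -3.8 = -5.2442
After transform 2:
x2 = cos(149)*-6.5355 - sin(149)*-5.2442 + 0.9
= 9.203


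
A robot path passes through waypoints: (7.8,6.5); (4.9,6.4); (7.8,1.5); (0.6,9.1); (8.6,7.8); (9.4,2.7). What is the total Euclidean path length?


Segment lengths:
  seg1 = sqrt((-2.9)^2 + (-0.1)^2) = 2.9017
  seg2 = sqrt((2.9)^2 + (-4.9)^2) = 5.6939
  seg3 = sqrt((-7.2)^2 + (7.6)^2) = 10.469
  seg4 = sqrt((8.0)^2 + (-1.3)^2) = 8.1049
  seg5 = sqrt((0.8)^2 + (-5.1)^2) = 5.1624
Total = 32.3319


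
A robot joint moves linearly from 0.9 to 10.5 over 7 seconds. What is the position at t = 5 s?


s = t/T = 5/7 = 0.7143
p(t) = p0 + (pf-p0)*s
= 0.9 + (10.5 - 0.9) * 0.7143
= 7.7571


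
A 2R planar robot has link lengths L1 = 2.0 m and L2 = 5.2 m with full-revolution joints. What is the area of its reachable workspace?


r_max = L1 + L2 = 7.2 m
r_min = |L1 - L2| = 3.2 m
Area = pi*(r_max^2 - r_min^2)
= pi*(51.84 - 10.24)
= pi * 41.6
= 130.6903 m^2


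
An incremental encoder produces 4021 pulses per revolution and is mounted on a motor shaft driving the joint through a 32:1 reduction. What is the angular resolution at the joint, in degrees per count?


counts per rev = 4021
effective counts at joint = 4021 * 32 = 128672
resolution = 360 / 128672
= 0.0028 deg/count


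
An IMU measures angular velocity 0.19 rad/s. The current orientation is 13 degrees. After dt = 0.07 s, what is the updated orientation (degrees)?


delta_theta = w * dt = 0.19 * 0.07 = 0.0133 rad
= 0.762 deg
theta_new = 13 + 0.762 = 13.762 deg


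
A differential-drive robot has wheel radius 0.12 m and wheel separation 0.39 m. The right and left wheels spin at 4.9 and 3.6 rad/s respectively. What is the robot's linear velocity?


vR = r*wR = 0.12*4.9 = 0.588 m/s
vL = r*wL = 0.12*3.6 = 0.432 m/s
v = (vR+vL)/2 = 0.51 m/s
omega = (vR-vL)/L = 0.4 rad/s
linear velocity = 0.51 m/s


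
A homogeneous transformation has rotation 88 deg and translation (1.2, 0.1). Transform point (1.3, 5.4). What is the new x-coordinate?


x' = cos(theta)*px - sin(theta)*py + tx
= 0.0349*1.3 - 0.9994*5.4 + 1.2
= -4.1513


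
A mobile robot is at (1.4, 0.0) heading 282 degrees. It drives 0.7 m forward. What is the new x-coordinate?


x_new = x0 + d*cos(theta)
= 1.4 + 0.7*cos(282)
= 1.4 + 0.1455
= 1.5455


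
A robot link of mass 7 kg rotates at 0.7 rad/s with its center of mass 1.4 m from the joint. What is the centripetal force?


F = m * omega^2 * r
= 7 * 0.7^2 * 1.4
= 7 * 0.49 * 1.4
= 4.802 N


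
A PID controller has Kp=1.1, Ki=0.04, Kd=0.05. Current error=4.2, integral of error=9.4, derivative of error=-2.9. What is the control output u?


u = Kp*e + Ki*int(e) + Kd*de/dt
= 1.1*4.2 + 0.04*9.4 + 0.05*(-2.9)
= 4.62 + 0.376 + -0.145
= 4.851


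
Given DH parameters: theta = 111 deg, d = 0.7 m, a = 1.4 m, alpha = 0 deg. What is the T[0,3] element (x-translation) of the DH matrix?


T[0,3] = a * cos(theta)
= 1.4 * cos(111 deg)
= 1.4 * -0.3584
= -0.5017


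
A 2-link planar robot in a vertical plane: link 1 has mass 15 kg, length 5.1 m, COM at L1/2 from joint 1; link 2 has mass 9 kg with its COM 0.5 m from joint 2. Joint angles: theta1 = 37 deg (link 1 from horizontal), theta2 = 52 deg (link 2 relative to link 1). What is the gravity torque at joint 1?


Horizontal distance from joint 1 to link-1 COM:
  x_c1 = (L1/2)*cos(t1) = 2.55 * 0.7986 = 2.0365 m
Horizontal distance from joint 1 to link-2 COM:
  x_c2 = L1*cos(t1) + Lc2*cos(t1+t2)
       = 5.1*0.7986 + 0.5*0.0175 = 4.0818 m
tau1 = m1*g*x_c1 + m2*g*x_c2
     = 15*9.81*2.0365 + 9*9.81*4.0818
     = 299.674 + 360.3792
     = 660.0532 Nm


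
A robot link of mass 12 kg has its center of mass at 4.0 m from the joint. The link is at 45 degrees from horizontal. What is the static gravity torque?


tau = m*g*L*cos(angle)
= 12 * 9.81 * 4.0 * cos(45 deg)
= 12 * 9.81 * 4.0 * 0.7071
= 332.9624 Nm


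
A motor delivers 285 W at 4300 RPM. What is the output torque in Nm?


omega = 4300 * 2*pi/60 = 450.2949 rad/s
tau = P / omega = 285 / 450.2949
= 0.6329 Nm


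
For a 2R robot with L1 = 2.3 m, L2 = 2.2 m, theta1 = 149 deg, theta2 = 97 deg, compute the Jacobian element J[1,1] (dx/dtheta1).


J[1,1] = -L1*sin(t1) - L2*sin(t1+t2)
= -2.3*sin(149) - 2.2*sin(246)
= 0.8252


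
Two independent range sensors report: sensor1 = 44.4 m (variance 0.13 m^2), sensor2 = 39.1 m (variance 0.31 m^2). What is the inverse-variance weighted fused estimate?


w1 = (1/var1) / (1/var1 + 1/var2)
   = 7.6923 / (7.6923 + 3.2258) = 0.7045
w2 = 1 - w1 = 0.2955
fused = w1*s1 + w2*s2 = 31.2818 + 11.5523
= 42.8341 m


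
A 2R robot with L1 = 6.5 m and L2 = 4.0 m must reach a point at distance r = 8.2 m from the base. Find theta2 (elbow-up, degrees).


cos(theta2) = (r^2 - L1^2 - L2^2) / (2*L1*L2)
cos(theta2) = (67.24 - 42.25 - 16.0) / 52.0
cos(theta2) = 0.172885
theta2 = 80.0444 degrees


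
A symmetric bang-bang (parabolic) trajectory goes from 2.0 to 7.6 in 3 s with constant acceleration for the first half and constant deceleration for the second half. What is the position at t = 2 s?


Symmetric rest-to-rest: each phase covers (pf-p0)/2 in time T/2. 0.5*a*(T/2)^2 = (pf-p0)/2 => a = 4*(pf-p0)/T^2
a = 4*(7.6-2.0)/3^2 = 2.4889
t = 2 is in the deceleration phase (t > T/2).
p = pf - 0.5*a*(T-t)^2 = 7.6 - 0.5*2.4889*1^2
= 6.3556


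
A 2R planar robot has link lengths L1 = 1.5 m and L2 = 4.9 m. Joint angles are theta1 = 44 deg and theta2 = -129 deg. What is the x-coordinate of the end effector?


Convert angles to radians: theta1 = 0.7679, theta2 = -2.2515
x = L1*cos(theta1) + L2*cos(theta1+theta2)
x = 1.079 + 0.4271
x = 1.5061


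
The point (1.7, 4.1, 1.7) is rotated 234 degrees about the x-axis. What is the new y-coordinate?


Rotation about x-axis: y' = y*cos(theta) - z*sin(theta)
= 4.1 * -0.5878 - 1.7 * -0.809
= -1.0346


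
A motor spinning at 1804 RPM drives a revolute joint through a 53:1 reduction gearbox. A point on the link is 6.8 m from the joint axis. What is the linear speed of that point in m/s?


omega_motor = 1804 * 2*pi/60 = 188.9144 rad/s
omega_joint = omega_motor / 53 = 3.5644 rad/s
v = omega_joint * r = 3.5644 * 6.8
= 24.2381 m/s


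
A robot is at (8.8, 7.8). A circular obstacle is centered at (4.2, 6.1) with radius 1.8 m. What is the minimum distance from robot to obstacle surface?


center_dist = sqrt((8.8-4.2)^2 + (7.8-6.1)^2)
= sqrt(21.16 + 2.89)
= 4.9041
min_dist = center_dist - radius = 4.9041 - 1.8 = 3.1041 m


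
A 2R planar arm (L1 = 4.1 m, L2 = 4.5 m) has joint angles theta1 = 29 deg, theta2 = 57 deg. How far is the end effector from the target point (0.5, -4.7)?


End effector via forward kinematics:
x = L1*cos(t1) + L2*cos(t1+t2) = 3.8998
y = L1*sin(t1) + L2*sin(t1+t2) = 6.4768
Distance to target:
d = sqrt((0.5 - 3.8998)^2 + (-4.7 - 6.4768)^2)
= sqrt(11.5589 + 124.9199)
= 11.6824 m


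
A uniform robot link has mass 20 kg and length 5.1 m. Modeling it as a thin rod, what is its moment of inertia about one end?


I = (1/3) * m * L^2
= (1/3) * 20 * 5.1^2
= 0.333333 * 20 * 26.01
= 173.4 kg*m^2


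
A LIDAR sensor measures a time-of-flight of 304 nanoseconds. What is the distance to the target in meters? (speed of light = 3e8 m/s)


tof = 304 ns = 3.04e-07 s
dist = c * tof / 2
= 3e8 * 3.04e-07 / 2
= 45.6 m


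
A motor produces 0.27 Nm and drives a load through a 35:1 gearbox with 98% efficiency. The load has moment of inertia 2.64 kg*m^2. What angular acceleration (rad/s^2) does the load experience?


tau_out = tau_motor * N * eta
= 0.27 * 35 * 0.98 = 9.261 Nm
alpha = tau_out / I = 9.261 / 2.64
= 3.508 rad/s^2


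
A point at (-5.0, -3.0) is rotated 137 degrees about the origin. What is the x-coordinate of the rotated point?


x' = x*cos(theta) - y*sin(theta)
cos(137 deg) = -0.7314, sin(137 deg) = 0.682
x' = -5.0 * -0.7314 - -3.0 * 0.682
= 3.6568 - -2.046
= 5.7028


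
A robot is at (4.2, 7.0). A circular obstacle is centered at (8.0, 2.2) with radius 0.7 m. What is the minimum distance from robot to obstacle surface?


center_dist = sqrt((4.2-8.0)^2 + (7.0-2.2)^2)
= sqrt(14.44 + 23.04)
= 6.1221
min_dist = center_dist - radius = 6.1221 - 0.7 = 5.4221 m


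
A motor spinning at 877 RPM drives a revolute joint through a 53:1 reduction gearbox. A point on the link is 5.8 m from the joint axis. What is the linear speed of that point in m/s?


omega_motor = 877 * 2*pi/60 = 91.8392 rad/s
omega_joint = omega_motor / 53 = 1.7328 rad/s
v = omega_joint * r = 1.7328 * 5.8
= 10.0503 m/s


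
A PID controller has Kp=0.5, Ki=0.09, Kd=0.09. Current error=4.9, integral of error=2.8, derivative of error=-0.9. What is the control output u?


u = Kp*e + Ki*int(e) + Kd*de/dt
= 0.5*4.9 + 0.09*2.8 + 0.09*(-0.9)
= 2.45 + 0.252 + -0.081
= 2.621


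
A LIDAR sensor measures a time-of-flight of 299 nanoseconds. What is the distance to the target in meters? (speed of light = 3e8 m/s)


tof = 299 ns = 2.99e-07 s
dist = c * tof / 2
= 3e8 * 2.99e-07 / 2
= 44.85 m


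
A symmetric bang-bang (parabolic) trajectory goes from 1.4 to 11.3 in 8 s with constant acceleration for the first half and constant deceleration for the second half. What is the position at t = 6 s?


Symmetric rest-to-rest: each phase covers (pf-p0)/2 in time T/2. 0.5*a*(T/2)^2 = (pf-p0)/2 => a = 4*(pf-p0)/T^2
a = 4*(11.3-1.4)/8^2 = 0.6188
t = 6 is in the deceleration phase (t > T/2).
p = pf - 0.5*a*(T-t)^2 = 11.3 - 0.5*0.6188*2^2
= 10.0625


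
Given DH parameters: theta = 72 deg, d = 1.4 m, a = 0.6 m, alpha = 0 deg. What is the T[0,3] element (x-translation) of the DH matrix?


T[0,3] = a * cos(theta)
= 0.6 * cos(72 deg)
= 0.6 * 0.309
= 0.1854


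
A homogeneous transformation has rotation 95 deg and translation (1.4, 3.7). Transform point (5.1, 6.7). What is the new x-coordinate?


x' = cos(theta)*px - sin(theta)*py + tx
= -0.0872*5.1 - 0.9962*6.7 + 1.4
= -5.719


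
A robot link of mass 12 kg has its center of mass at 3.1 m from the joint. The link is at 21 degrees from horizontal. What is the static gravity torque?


tau = m*g*L*cos(angle)
= 12 * 9.81 * 3.1 * cos(21 deg)
= 12 * 9.81 * 3.1 * 0.9336
= 340.6934 Nm


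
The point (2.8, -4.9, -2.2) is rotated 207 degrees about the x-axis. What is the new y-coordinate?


Rotation about x-axis: y' = y*cos(theta) - z*sin(theta)
= -4.9 * -0.891 - -2.2 * -0.454
= 3.3672


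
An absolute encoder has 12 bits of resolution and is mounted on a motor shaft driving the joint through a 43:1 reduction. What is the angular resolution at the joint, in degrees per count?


counts = 2^12 = 4096
effective counts at joint = 4096 * 43 = 176128
resolution = 360 / 176128
= 0.002 deg/count


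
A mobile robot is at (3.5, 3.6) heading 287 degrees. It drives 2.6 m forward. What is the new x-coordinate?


x_new = x0 + d*cos(theta)
= 3.5 + 2.6*cos(287)
= 3.5 + 0.7602
= 4.2602


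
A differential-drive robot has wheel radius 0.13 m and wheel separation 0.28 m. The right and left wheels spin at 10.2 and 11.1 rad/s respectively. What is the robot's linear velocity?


vR = r*wR = 0.13*10.2 = 1.326 m/s
vL = r*wL = 0.13*11.1 = 1.443 m/s
v = (vR+vL)/2 = 1.3845 m/s
omega = (vR-vL)/L = -0.4179 rad/s
linear velocity = 1.3845 m/s


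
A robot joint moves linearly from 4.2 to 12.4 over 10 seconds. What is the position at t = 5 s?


s = t/T = 5/10 = 0.5
p(t) = p0 + (pf-p0)*s
= 4.2 + (12.4 - 4.2) * 0.5
= 8.3


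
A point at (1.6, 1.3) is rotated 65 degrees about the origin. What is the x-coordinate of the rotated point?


x' = x*cos(theta) - y*sin(theta)
cos(65 deg) = 0.4226, sin(65 deg) = 0.9063
x' = 1.6 * 0.4226 - 1.3 * 0.9063
= 0.6762 - 1.1782
= -0.502


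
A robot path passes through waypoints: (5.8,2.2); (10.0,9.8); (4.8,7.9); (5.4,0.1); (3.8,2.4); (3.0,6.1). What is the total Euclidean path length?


Segment lengths:
  seg1 = sqrt((4.2)^2 + (7.6)^2) = 8.6833
  seg2 = sqrt((-5.2)^2 + (-1.9)^2) = 5.5362
  seg3 = sqrt((0.6)^2 + (-7.8)^2) = 7.823
  seg4 = sqrt((-1.6)^2 + (2.3)^2) = 2.8018
  seg5 = sqrt((-0.8)^2 + (3.7)^2) = 3.7855
Total = 28.6299


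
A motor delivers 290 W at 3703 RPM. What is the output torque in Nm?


omega = 3703 * 2*pi/60 = 387.7773 rad/s
tau = P / omega = 290 / 387.7773
= 0.7479 Nm


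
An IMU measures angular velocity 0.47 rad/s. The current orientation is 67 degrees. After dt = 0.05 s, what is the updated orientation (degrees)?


delta_theta = w * dt = 0.47 * 0.05 = 0.0235 rad
= 1.3465 deg
theta_new = 67 + 1.3465 = 68.3465 deg


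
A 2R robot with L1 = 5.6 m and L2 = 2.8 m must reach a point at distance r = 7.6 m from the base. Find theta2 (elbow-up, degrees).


cos(theta2) = (r^2 - L1^2 - L2^2) / (2*L1*L2)
cos(theta2) = (57.76 - 31.36 - 7.84) / 31.36
cos(theta2) = 0.591837
theta2 = 53.7125 degrees


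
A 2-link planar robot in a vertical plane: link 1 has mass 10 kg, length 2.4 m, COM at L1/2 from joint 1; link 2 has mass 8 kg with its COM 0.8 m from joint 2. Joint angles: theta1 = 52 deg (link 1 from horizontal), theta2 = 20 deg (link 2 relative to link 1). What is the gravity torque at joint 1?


Horizontal distance from joint 1 to link-1 COM:
  x_c1 = (L1/2)*cos(t1) = 1.2 * 0.6157 = 0.7388 m
Horizontal distance from joint 1 to link-2 COM:
  x_c2 = L1*cos(t1) + Lc2*cos(t1+t2)
       = 2.4*0.6157 + 0.8*0.309 = 1.7248 m
tau1 = m1*g*x_c1 + m2*g*x_c2
     = 10*9.81*0.7388 + 8*9.81*1.7248
     = 72.4757 + 135.3624
     = 207.8381 Nm
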